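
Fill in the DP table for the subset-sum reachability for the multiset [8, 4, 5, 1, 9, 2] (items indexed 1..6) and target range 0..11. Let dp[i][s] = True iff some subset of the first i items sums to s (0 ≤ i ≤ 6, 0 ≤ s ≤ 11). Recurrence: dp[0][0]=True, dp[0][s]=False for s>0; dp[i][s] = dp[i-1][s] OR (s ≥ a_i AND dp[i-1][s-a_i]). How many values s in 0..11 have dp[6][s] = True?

12

i\s   0   1   2   3   4   5   6   7   8   9  10  11
  0   T   F   F   F   F   F   F   F   F   F   F   F
  1   T   F   F   F   F   F   F   F   T   F   F   F
  2   T   F   F   F   T   F   F   F   T   F   F   F
  3   T   F   F   F   T   T   F   F   T   T   F   F
  4   T   T   F   F   T   T   T   F   T   T   T   F
  5   T   T   F   F   T   T   T   F   T   T   T   F
  6   T   T   T   T   T   T   T   T   T   T   T   T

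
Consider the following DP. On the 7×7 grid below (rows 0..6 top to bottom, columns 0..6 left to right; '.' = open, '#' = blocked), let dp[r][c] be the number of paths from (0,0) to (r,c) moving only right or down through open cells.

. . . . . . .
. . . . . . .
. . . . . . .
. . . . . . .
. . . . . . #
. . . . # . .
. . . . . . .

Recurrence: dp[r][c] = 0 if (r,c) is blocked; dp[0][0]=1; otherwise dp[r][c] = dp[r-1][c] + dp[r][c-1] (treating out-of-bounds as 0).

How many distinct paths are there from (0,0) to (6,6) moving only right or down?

336

r\c   0   1   2   3   4   5   6
  0   1   1   1   1   1   1   1
  1   1   2   3   4   5   6   7
  2   1   3   6  10  15  21  28
  3   1   4  10  20  35  56  84
  4   1   5  15  35  70 126   0
  5   1   6  21  56   0 126 126
  6   1   7  28  84  84 210 336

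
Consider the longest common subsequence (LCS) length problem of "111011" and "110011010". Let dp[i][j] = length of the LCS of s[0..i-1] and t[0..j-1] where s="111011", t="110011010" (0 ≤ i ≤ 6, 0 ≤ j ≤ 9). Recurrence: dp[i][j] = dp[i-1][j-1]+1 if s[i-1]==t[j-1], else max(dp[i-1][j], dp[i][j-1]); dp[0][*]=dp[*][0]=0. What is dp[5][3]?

   ''  1  1  0  0  1  1  0  1  0
''  0  0  0  0  0  0  0  0  0  0
 1  0  1  1  1  1  1  1  1  1  1
 1  0  1  2  2  2  2  2  2  2  2
 1  0  1  2  2  2  3  3  3  3  3
 0  0  1  2  3  3  3  3  4  4  4
 1  0  1  2  3  3  4  4  4  5  5
 1  0  1  2  3  3  4  5  5  5  5

3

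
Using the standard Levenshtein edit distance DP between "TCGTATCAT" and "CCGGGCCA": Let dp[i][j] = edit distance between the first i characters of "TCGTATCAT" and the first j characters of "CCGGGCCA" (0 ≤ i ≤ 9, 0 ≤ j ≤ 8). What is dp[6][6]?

4

   ''  C  C  G  G  G  C  C  A
''  0  1  2  3  4  5  6  7  8
 T  1  1  2  3  4  5  6  7  8
 C  2  1  1  2  3  4  5  6  7
 G  3  2  2  1  2  3  4  5  6
 T  4  3  3  2  2  3  4  5  6
 A  5  4  4  3  3  3  4  5  5
 T  6  5  5  4  4  4  4  5  6
 C  7  6  5  5  5  5  4  4  5
 A  8  7  6  6  6  6  5  5  4
 T  9  8  7  7  7  7  6  6  5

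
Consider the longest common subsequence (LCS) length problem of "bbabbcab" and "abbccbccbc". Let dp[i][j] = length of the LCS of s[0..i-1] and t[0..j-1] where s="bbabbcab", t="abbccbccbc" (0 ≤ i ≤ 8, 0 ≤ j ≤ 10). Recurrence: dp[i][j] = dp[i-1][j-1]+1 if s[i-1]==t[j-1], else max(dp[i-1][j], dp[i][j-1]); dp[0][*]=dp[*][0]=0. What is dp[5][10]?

4

   ''  a  b  b  c  c  b  c  c  b  c
''  0  0  0  0  0  0  0  0  0  0  0
 b  0  0  1  1  1  1  1  1  1  1  1
 b  0  0  1  2  2  2  2  2  2  2  2
 a  0  1  1  2  2  2  2  2  2  2  2
 b  0  1  2  2  2  2  3  3  3  3  3
 b  0  1  2  3  3  3  3  3  3  4  4
 c  0  1  2  3  4  4  4  4  4  4  5
 a  0  1  2  3  4  4  4  4  4  4  5
 b  0  1  2  3  4  4  5  5  5  5  5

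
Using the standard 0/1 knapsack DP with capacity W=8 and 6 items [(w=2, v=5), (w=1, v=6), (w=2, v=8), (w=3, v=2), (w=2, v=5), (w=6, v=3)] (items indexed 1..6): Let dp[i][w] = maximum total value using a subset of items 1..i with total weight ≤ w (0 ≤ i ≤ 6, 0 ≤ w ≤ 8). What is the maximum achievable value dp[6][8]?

i\w   0   1   2   3   4   5   6   7   8
  0   0   0   0   0   0   0   0   0   0
  1   0   0   5   5   5   5   5   5   5
  2   0   6   6  11  11  11  11  11  11
  3   0   6   8  14  14  19  19  19  19
  4   0   6   8  14  14  19  19  19  21
  5   0   6   8  14  14  19  19  24  24
  6   0   6   8  14  14  19  19  24  24

24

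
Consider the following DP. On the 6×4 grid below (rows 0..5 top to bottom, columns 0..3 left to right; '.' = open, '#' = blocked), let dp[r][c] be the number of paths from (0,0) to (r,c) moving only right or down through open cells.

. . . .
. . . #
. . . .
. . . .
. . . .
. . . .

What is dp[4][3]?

31

r\c   0   1   2   3
  0   1   1   1   1
  1   1   2   3   0
  2   1   3   6   6
  3   1   4  10  16
  4   1   5  15  31
  5   1   6  21  52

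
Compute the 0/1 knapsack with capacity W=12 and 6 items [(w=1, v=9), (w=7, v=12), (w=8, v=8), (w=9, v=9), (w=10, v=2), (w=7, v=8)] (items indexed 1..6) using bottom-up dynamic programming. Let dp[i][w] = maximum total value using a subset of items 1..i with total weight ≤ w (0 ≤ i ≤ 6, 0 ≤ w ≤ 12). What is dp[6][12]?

i\w   0   1   2   3   4   5   6   7   8   9  10  11  12
  0   0   0   0   0   0   0   0   0   0   0   0   0   0
  1   0   9   9   9   9   9   9   9   9   9   9   9   9
  2   0   9   9   9   9   9   9  12  21  21  21  21  21
  3   0   9   9   9   9   9   9  12  21  21  21  21  21
  4   0   9   9   9   9   9   9  12  21  21  21  21  21
  5   0   9   9   9   9   9   9  12  21  21  21  21  21
  6   0   9   9   9   9   9   9  12  21  21  21  21  21

21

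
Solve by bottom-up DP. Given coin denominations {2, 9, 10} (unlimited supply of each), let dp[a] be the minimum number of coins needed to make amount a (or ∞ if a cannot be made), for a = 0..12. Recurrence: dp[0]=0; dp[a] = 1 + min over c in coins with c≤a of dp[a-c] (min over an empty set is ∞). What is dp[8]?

 a  0  1  2  3  4  5  6  7  8  9 10 11 12
dp  0  -  1  -  2  -  3  -  4  1  1  2  2
(- denotes ∞ / unreachable)

4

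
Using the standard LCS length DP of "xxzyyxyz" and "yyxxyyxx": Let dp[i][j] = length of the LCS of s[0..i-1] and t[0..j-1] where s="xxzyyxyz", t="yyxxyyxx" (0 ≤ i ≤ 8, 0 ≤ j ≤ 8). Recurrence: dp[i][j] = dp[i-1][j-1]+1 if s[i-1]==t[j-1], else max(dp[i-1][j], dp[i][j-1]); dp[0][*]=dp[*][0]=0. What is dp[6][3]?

3

   ''  y  y  x  x  y  y  x  x
''  0  0  0  0  0  0  0  0  0
 x  0  0  0  1  1  1  1  1  1
 x  0  0  0  1  2  2  2  2  2
 z  0  0  0  1  2  2  2  2  2
 y  0  1  1  1  2  3  3  3  3
 y  0  1  2  2  2  3  4  4  4
 x  0  1  2  3  3  3  4  5  5
 y  0  1  2  3  3  4  4  5  5
 z  0  1  2  3  3  4  4  5  5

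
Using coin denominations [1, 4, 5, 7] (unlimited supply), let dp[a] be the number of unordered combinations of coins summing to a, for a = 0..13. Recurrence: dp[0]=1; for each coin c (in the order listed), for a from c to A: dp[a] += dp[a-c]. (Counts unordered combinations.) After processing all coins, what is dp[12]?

after  coin     0     1     2     3     4     5     6     7     8     9    10    11    12    13
          1     1     1     1     1     1     1     1     1     1     1     1     1     1     1
          4     1     1     1     1     2     2     2     2     3     3     3     3     4     4
          5     1     1     1     1     2     3     3     3     4     5     6     6     7     8
          7     1     1     1     1     2     3     3     4     5     6     7     8    10    11

10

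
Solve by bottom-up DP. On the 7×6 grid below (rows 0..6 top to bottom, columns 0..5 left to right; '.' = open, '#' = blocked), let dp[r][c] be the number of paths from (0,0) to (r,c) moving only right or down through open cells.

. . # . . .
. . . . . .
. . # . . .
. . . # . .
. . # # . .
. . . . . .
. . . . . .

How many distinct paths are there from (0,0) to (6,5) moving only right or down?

53

r\c   0   1   2   3   4   5
  0   1   1   0   0   0   0
  1   1   2   2   2   2   2
  2   1   3   0   2   4   6
  3   1   4   4   0   4  10
  4   1   5   0   0   4  14
  5   1   6   6   6  10  24
  6   1   7  13  19  29  53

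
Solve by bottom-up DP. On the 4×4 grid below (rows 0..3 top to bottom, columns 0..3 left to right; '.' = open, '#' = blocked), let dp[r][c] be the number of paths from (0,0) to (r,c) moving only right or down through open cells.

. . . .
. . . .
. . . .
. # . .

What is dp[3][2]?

6

r\c   0   1   2   3
  0   1   1   1   1
  1   1   2   3   4
  2   1   3   6  10
  3   1   0   6  16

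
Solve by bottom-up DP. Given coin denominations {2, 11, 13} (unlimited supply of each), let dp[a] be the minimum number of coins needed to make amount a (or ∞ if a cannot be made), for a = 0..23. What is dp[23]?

 a  0  1  2  3  4  5  6  7  8  9 10 11 12 13 14 15 16 17 18 19 20 21 22 23
dp  0  -  1  -  2  -  3  -  4  -  5  1  6  1  7  2  8  3  9  4 10  5  2  6
(- denotes ∞ / unreachable)

6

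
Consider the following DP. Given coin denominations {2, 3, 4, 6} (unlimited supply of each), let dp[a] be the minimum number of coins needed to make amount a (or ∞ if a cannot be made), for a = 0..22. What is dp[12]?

2

 a  0  1  2  3  4  5  6  7  8  9 10 11 12 13 14 15 16 17 18 19 20 21 22
dp  0  -  1  1  1  2  1  2  2  2  2  3  2  3  3  3  3  4  3  4  4  4  4
(- denotes ∞ / unreachable)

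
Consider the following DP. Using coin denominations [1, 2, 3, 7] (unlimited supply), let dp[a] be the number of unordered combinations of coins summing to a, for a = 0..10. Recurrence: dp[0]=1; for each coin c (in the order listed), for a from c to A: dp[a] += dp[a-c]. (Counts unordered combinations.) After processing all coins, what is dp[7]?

9

after  coin     0     1     2     3     4     5     6     7     8     9    10
          1     1     1     1     1     1     1     1     1     1     1     1
          2     1     1     2     2     3     3     4     4     5     5     6
          3     1     1     2     3     4     5     7     8    10    12    14
          7     1     1     2     3     4     5     7     9    11    14    17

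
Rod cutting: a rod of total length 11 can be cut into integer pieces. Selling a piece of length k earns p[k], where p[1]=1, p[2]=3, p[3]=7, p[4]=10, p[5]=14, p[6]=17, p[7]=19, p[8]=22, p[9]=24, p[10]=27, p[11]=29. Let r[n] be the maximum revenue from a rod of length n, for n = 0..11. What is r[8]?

22

   n    0    1    2    3    4    5    6    7    8    9   10   11
r[n]    0    1    3    7   10   14   17   19   22   24   28   31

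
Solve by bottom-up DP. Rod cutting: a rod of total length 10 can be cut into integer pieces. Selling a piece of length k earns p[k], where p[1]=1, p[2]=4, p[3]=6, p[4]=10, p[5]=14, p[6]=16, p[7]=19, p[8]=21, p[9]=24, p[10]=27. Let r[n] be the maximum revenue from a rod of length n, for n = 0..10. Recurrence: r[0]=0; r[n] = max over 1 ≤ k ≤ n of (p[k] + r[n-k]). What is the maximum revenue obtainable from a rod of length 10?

28

   n    0    1    2    3    4    5    6    7    8    9   10
r[n]    0    1    4    6   10   14   16   19   21   24   28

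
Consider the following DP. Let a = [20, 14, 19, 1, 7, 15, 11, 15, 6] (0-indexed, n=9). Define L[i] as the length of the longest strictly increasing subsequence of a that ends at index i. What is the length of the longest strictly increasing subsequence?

   i    0    1    2    3    4    5    6    7    8
a[i]   20   14   19    1    7   15   11   15    6
L[i]    1    1    2    1    2    3    3    4    2

4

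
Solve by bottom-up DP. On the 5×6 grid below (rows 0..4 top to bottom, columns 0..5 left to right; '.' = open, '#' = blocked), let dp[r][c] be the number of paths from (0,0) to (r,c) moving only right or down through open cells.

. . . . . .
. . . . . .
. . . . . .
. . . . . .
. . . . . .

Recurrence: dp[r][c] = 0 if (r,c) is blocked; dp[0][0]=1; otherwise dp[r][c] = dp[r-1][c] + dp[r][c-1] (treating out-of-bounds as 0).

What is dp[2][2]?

6

r\c   0   1   2   3   4   5
  0   1   1   1   1   1   1
  1   1   2   3   4   5   6
  2   1   3   6  10  15  21
  3   1   4  10  20  35  56
  4   1   5  15  35  70 126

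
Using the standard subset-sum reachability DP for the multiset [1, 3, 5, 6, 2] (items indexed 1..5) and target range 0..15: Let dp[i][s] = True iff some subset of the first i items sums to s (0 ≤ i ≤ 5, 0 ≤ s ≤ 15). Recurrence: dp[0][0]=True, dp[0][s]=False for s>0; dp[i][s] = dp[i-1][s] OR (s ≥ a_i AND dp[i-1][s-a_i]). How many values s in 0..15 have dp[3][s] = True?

8

i\s   0   1   2   3   4   5   6   7   8   9  10  11  12  13  14  15
  0   T   F   F   F   F   F   F   F   F   F   F   F   F   F   F   F
  1   T   T   F   F   F   F   F   F   F   F   F   F   F   F   F   F
  2   T   T   F   T   T   F   F   F   F   F   F   F   F   F   F   F
  3   T   T   F   T   T   T   T   F   T   T   F   F   F   F   F   F
  4   T   T   F   T   T   T   T   T   T   T   T   T   T   F   T   T
  5   T   T   T   T   T   T   T   T   T   T   T   T   T   T   T   T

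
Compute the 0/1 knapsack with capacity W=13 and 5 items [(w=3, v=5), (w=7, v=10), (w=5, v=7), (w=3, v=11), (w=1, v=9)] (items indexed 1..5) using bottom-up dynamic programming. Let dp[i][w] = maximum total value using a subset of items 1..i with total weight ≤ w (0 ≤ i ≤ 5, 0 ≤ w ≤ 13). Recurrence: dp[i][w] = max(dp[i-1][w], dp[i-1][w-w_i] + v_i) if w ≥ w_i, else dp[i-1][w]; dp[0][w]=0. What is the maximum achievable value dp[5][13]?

i\w   0   1   2   3   4   5   6   7   8   9  10  11  12  13
  0   0   0   0   0   0   0   0   0   0   0   0   0   0   0
  1   0   0   0   5   5   5   5   5   5   5   5   5   5   5
  2   0   0   0   5   5   5   5  10  10  10  15  15  15  15
  3   0   0   0   5   5   7   7  10  12  12  15  15  17  17
  4   0   0   0  11  11  11  16  16  18  18  21  23  23  26
  5   0   9   9  11  20  20  20  25  25  27  27  30  32  32

32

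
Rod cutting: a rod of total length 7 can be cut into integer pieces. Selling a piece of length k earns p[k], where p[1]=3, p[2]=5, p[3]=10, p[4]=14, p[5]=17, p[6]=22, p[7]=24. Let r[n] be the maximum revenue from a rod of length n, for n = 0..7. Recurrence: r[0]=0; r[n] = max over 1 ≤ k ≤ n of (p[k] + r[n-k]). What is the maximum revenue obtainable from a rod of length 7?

   n    0    1    2    3    4    5    6    7
r[n]    0    3    6   10   14   17   22   25

25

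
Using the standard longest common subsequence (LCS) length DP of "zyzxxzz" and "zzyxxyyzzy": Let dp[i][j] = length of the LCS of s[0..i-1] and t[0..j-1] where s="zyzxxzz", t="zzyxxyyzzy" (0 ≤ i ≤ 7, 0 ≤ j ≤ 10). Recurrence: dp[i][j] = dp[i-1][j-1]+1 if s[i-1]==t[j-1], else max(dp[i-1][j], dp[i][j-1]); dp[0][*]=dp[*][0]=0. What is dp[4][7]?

   ''  z  z  y  x  x  y  y  z  z  y
''  0  0  0  0  0  0  0  0  0  0  0
 z  0  1  1  1  1  1  1  1  1  1  1
 y  0  1  1  2  2  2  2  2  2  2  2
 z  0  1  2  2  2  2  2  2  3  3  3
 x  0  1  2  2  3  3  3  3  3  3  3
 x  0  1  2  2  3  4  4  4  4  4  4
 z  0  1  2  2  3  4  4  4  5  5  5
 z  0  1  2  2  3  4  4  4  5  6  6

3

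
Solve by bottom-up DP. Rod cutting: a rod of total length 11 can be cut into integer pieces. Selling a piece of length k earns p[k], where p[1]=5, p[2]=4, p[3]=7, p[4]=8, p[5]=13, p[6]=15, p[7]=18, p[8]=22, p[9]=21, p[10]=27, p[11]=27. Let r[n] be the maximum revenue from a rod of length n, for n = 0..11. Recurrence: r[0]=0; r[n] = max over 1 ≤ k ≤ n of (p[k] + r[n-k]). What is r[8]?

   n    0    1    2    3    4    5    6    7    8    9   10   11
r[n]    0    5   10   15   20   25   30   35   40   45   50   55

40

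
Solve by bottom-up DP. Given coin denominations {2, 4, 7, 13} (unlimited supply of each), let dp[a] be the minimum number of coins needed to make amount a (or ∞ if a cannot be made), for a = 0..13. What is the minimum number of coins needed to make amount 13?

1

 a  0  1  2  3  4  5  6  7  8  9 10 11 12 13
dp  0  -  1  -  1  -  2  1  2  2  3  2  3  1
(- denotes ∞ / unreachable)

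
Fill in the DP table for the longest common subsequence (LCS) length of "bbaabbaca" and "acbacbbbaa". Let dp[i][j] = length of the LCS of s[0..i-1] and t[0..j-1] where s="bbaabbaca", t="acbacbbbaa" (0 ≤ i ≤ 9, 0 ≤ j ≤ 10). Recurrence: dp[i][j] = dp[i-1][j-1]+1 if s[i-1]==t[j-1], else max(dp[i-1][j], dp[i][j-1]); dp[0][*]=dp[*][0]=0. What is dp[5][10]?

   ''  a  c  b  a  c  b  b  b  a  a
''  0  0  0  0  0  0  0  0  0  0  0
 b  0  0  0  1  1  1  1  1  1  1  1
 b  0  0  0  1  1  1  2  2  2  2  2
 a  0  1  1  1  2  2  2  2  2  3  3
 a  0  1  1  1  2  2  2  2  2  3  4
 b  0  1  1  2  2  2  3  3  3  3  4
 b  0  1  1  2  2  2  3  4  4  4  4
 a  0  1  1  2  3  3  3  4  4  5  5
 c  0  1  2  2  3  4  4  4  4  5  5
 a  0  1  2  2  3  4  4  4  4  5  6

4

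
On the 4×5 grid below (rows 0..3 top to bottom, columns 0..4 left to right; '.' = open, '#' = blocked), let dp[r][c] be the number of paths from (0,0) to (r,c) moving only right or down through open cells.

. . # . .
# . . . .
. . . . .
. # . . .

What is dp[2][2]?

r\c   0   1   2   3   4
  0   1   1   0   0   0
  1   0   1   1   1   1
  2   0   1   2   3   4
  3   0   0   2   5   9

2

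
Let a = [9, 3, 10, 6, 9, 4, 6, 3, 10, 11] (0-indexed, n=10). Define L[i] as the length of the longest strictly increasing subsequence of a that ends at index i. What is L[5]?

   i    0    1    2    3    4    5    6    7    8    9
a[i]    9    3   10    6    9    4    6    3   10   11
L[i]    1    1    2    2    3    2    3    1    4    5

2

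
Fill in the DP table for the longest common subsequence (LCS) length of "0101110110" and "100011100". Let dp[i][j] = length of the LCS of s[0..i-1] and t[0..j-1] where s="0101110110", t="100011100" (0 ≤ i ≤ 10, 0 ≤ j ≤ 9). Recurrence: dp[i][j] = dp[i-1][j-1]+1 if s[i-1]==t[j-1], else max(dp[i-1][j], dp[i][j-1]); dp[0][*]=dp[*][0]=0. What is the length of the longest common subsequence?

7

   ''  1  0  0  0  1  1  1  0  0
''  0  0  0  0  0  0  0  0  0  0
 0  0  0  1  1  1  1  1  1  1  1
 1  0  1  1  1  1  2  2  2  2  2
 0  0  1  2  2  2  2  2  2  3  3
 1  0  1  2  2  2  3  3  3  3  3
 1  0  1  2  2  2  3  4  4  4  4
 1  0  1  2  2  2  3  4  5  5  5
 0  0  1  2  3  3  3  4  5  6  6
 1  0  1  2  3  3  4  4  5  6  6
 1  0  1  2  3  3  4  5  5  6  6
 0  0  1  2  3  4  4  5  5  6  7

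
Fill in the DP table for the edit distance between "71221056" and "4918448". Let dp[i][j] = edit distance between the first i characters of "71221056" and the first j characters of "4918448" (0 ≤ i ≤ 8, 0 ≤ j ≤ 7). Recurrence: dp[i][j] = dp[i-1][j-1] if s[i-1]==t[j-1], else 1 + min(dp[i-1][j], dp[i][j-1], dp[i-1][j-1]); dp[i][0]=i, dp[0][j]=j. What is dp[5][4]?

   ''  4  9  1  8  4  4  8
''  0  1  2  3  4  5  6  7
 7  1  1  2  3  4  5  6  7
 1  2  2  2  2  3  4  5  6
 2  3  3  3  3  3  4  5  6
 2  4  4  4  4  4  4  5  6
 1  5  5  5  4  5  5  5  6
 0  6  6  6  5  5  6  6  6
 5  7  7  7  6  6  6  7  7
 6  8  8  8  7  7  7  7  8

5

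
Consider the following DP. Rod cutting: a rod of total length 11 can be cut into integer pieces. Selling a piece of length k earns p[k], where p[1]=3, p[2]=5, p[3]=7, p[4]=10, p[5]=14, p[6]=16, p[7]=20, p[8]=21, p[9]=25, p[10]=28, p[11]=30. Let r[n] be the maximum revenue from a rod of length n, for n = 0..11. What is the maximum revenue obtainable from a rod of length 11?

33

   n    0    1    2    3    4    5    6    7    8    9   10   11
r[n]    0    3    6    9   12   15   18   21   24   27   30   33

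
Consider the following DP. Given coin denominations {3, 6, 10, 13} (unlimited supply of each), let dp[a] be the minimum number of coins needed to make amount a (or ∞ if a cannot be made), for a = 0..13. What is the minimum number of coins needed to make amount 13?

 a  0  1  2  3  4  5  6  7  8  9 10 11 12 13
dp  0  -  -  1  -  -  1  -  -  2  1  -  2  1
(- denotes ∞ / unreachable)

1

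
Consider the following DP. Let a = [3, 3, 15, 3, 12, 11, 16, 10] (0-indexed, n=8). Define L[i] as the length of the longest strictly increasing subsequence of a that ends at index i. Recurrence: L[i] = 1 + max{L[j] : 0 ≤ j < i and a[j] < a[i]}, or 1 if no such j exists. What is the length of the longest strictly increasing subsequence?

3

   i    0    1    2    3    4    5    6    7
a[i]    3    3   15    3   12   11   16   10
L[i]    1    1    2    1    2    2    3    2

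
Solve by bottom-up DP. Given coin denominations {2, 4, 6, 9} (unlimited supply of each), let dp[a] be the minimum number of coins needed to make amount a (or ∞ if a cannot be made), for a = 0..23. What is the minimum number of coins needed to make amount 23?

 a  0  1  2  3  4  5  6  7  8  9 10 11 12 13 14 15 16 17 18 19 20 21 22 23
dp  0  -  1  -  1  -  1  -  2  1  2  2  2  2  3  2  3  3  2  3  3  3  3  4
(- denotes ∞ / unreachable)

4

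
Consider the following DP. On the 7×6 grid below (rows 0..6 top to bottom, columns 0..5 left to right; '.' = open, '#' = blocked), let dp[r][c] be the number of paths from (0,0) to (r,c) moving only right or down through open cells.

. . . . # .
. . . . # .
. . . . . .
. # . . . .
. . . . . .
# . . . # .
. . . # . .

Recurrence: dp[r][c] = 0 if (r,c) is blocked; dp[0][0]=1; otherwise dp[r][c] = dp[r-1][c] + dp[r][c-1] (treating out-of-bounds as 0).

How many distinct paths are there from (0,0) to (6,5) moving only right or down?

r\c   0   1   2   3   4   5
  0   1   1   1   1   0   0
  1   1   2   3   4   0   0
  2   1   3   6  10  10  10
  3   1   0   6  16  26  36
  4   1   1   7  23  49  85
  5   0   1   8  31   0  85
  6   0   1   9   0   0  85

85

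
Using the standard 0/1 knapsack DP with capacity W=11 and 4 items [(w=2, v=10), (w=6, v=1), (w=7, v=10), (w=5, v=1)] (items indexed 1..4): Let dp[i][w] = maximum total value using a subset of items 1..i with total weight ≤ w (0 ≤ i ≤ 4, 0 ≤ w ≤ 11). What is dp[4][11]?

20

i\w   0   1   2   3   4   5   6   7   8   9  10  11
  0   0   0   0   0   0   0   0   0   0   0   0   0
  1   0   0  10  10  10  10  10  10  10  10  10  10
  2   0   0  10  10  10  10  10  10  11  11  11  11
  3   0   0  10  10  10  10  10  10  11  20  20  20
  4   0   0  10  10  10  10  10  11  11  20  20  20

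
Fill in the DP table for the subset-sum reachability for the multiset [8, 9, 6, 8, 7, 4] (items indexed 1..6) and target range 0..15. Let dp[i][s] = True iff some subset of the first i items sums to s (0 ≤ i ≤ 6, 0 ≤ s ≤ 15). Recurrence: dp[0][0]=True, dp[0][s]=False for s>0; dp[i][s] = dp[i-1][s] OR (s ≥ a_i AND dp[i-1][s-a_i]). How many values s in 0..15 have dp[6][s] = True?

12

i\s   0   1   2   3   4   5   6   7   8   9  10  11  12  13  14  15
  0   T   F   F   F   F   F   F   F   F   F   F   F   F   F   F   F
  1   T   F   F   F   F   F   F   F   T   F   F   F   F   F   F   F
  2   T   F   F   F   F   F   F   F   T   T   F   F   F   F   F   F
  3   T   F   F   F   F   F   T   F   T   T   F   F   F   F   T   T
  4   T   F   F   F   F   F   T   F   T   T   F   F   F   F   T   T
  5   T   F   F   F   F   F   T   T   T   T   F   F   F   T   T   T
  6   T   F   F   F   T   F   T   T   T   T   T   T   T   T   T   T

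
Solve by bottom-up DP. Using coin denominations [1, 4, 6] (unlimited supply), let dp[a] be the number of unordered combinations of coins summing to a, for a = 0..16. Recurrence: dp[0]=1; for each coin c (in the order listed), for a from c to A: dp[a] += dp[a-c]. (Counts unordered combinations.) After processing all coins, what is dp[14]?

after  coin     0     1     2     3     4     5     6     7     8     9    10    11    12    13    14    15    16
          1     1     1     1     1     1     1     1     1     1     1     1     1     1     1     1     1     1
          4     1     1     1     1     2     2     2     2     3     3     3     3     4     4     4     4     5
          6     1     1     1     1     2     2     3     3     4     4     5     5     7     7     8     8    10

8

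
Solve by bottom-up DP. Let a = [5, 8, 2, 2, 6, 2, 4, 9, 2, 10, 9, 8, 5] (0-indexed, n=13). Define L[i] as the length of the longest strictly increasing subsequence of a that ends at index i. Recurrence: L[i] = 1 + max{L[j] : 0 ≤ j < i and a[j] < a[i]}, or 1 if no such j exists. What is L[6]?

   i    0    1    2    3    4    5    6    7    8    9   10   11   12
a[i]    5    8    2    2    6    2    4    9    2   10    9    8    5
L[i]    1    2    1    1    2    1    2    3    1    4    3    3    3

2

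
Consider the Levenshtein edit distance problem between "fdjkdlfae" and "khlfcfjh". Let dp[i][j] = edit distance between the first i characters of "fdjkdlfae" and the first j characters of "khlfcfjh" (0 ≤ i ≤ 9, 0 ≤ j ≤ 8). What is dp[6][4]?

   ''  k  h  l  f  c  f  j  h
''  0  1  2  3  4  5  6  7  8
 f  1  1  2  3  3  4  5  6  7
 d  2  2  2  3  4  4  5  6  7
 j  3  3  3  3  4  5  5  5  6
 k  4  3  4  4  4  5  6  6  6
 d  5  4  4  5  5  5  6  7  7
 l  6  5  5  4  5  6  6  7  8
 f  7  6  6  5  4  5  6  7  8
 a  8  7  7  6  5  5  6  7  8
 e  9  8  8  7  6  6  6  7  8

5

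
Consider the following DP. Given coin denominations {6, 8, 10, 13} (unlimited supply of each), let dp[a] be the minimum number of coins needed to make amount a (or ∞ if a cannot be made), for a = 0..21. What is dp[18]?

 a  0  1  2  3  4  5  6  7  8  9 10 11 12 13 14 15 16 17 18 19 20 21
dp  0  -  -  -  -  -  1  -  1  -  1  -  2  1  2  -  2  -  2  2  2  2
(- denotes ∞ / unreachable)

2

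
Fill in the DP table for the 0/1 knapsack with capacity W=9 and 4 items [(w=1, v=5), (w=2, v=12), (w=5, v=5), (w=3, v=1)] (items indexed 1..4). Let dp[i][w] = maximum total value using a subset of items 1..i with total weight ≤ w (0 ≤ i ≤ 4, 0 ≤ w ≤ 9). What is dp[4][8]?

22

i\w   0   1   2   3   4   5   6   7   8   9
  0   0   0   0   0   0   0   0   0   0   0
  1   0   5   5   5   5   5   5   5   5   5
  2   0   5  12  17  17  17  17  17  17  17
  3   0   5  12  17  17  17  17  17  22  22
  4   0   5  12  17  17  17  18  18  22  22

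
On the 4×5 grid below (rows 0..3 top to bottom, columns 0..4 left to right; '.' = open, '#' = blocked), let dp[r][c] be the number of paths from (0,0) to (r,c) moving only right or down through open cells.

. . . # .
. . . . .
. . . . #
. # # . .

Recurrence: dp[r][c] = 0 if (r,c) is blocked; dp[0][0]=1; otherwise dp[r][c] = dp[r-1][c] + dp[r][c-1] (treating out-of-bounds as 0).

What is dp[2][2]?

r\c   0   1   2   3   4
  0   1   1   1   0   0
  1   1   2   3   3   3
  2   1   3   6   9   0
  3   1   0   0   9   9

6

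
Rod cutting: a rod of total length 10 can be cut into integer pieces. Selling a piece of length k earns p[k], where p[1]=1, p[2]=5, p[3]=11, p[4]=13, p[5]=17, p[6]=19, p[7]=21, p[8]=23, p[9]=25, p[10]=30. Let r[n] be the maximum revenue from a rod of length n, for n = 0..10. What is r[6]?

   n    0    1    2    3    4    5    6    7    8    9   10
r[n]    0    1    5   11   13   17   22   24   28   33   35

22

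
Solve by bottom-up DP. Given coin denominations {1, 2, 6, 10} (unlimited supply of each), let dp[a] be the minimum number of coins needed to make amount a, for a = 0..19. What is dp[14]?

 a  0  1  2  3  4  5  6  7  8  9 10 11 12 13 14 15 16 17 18 19
dp  0  1  1  2  2  3  1  2  2  3  1  2  2  3  3  4  2  3  3  4

3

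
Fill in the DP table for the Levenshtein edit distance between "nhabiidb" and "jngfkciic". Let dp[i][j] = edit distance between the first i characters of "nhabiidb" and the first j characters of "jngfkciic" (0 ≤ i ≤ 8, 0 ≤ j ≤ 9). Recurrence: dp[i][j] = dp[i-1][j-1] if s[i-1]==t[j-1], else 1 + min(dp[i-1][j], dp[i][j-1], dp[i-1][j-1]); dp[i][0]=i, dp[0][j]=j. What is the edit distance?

7

   ''  j  n  g  f  k  c  i  i  c
''  0  1  2  3  4  5  6  7  8  9
 n  1  1  1  2  3  4  5  6  7  8
 h  2  2  2  2  3  4  5  6  7  8
 a  3  3  3  3  3  4  5  6  7  8
 b  4  4  4  4  4  4  5  6  7  8
 i  5  5  5  5  5  5  5  5  6  7
 i  6  6  6  6  6  6  6  5  5  6
 d  7  7  7  7  7  7  7  6  6  6
 b  8  8  8  8  8  8  8  7  7  7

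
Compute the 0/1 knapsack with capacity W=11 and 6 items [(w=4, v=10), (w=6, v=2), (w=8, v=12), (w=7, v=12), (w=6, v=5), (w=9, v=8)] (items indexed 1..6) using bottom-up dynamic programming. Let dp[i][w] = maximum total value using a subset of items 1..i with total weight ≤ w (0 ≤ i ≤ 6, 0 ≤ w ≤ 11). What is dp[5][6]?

i\w   0   1   2   3   4   5   6   7   8   9  10  11
  0   0   0   0   0   0   0   0   0   0   0   0   0
  1   0   0   0   0  10  10  10  10  10  10  10  10
  2   0   0   0   0  10  10  10  10  10  10  12  12
  3   0   0   0   0  10  10  10  10  12  12  12  12
  4   0   0   0   0  10  10  10  12  12  12  12  22
  5   0   0   0   0  10  10  10  12  12  12  15  22
  6   0   0   0   0  10  10  10  12  12  12  15  22

10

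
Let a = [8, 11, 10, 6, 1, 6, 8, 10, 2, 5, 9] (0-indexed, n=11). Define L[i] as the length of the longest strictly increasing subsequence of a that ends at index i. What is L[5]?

   i    0    1    2    3    4    5    6    7    8    9   10
a[i]    8   11   10    6    1    6    8   10    2    5    9
L[i]    1    2    2    1    1    2    3    4    2    3    4

2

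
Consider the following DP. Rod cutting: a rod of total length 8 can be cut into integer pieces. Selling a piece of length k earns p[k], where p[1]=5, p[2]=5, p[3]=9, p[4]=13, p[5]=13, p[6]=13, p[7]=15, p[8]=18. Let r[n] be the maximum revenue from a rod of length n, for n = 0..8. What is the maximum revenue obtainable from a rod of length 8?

40

   n    0    1    2    3    4    5    6    7    8
r[n]    0    5   10   15   20   25   30   35   40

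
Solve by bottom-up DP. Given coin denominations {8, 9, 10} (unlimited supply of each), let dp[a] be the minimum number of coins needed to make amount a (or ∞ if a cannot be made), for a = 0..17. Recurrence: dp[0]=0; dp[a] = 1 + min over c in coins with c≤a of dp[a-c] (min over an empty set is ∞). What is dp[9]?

 a  0  1  2  3  4  5  6  7  8  9 10 11 12 13 14 15 16 17
dp  0  -  -  -  -  -  -  -  1  1  1  -  -  -  -  -  2  2
(- denotes ∞ / unreachable)

1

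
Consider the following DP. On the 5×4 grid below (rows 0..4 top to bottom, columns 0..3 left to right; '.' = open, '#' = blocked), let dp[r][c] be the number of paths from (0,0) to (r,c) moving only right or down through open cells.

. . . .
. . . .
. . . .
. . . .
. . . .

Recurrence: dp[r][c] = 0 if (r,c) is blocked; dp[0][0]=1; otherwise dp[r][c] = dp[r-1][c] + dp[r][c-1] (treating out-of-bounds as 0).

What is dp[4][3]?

r\c   0   1   2   3
  0   1   1   1   1
  1   1   2   3   4
  2   1   3   6  10
  3   1   4  10  20
  4   1   5  15  35

35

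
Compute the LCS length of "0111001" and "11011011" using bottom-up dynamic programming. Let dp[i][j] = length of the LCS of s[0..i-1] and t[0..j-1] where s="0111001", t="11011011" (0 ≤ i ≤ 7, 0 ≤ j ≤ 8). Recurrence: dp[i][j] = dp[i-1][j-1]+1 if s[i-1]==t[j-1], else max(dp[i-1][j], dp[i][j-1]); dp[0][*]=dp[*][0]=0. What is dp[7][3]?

   ''  1  1  0  1  1  0  1  1
''  0  0  0  0  0  0  0  0  0
 0  0  0  0  1  1  1  1  1  1
 1  0  1  1  1  2  2  2  2  2
 1  0  1  2  2  2  3  3  3  3
 1  0  1  2  2  3  3  3  4  4
 0  0  1  2  3  3  3  4  4  4
 0  0  1  2  3  3  3  4  4  4
 1  0  1  2  3  4  4  4  5  5

3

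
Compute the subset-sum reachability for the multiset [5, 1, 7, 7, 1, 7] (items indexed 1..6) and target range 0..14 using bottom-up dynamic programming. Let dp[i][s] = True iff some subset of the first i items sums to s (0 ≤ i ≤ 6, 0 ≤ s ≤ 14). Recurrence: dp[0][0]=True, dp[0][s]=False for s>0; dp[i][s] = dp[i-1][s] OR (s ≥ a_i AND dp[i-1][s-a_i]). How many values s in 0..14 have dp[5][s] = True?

i\s   0   1   2   3   4   5   6   7   8   9  10  11  12  13  14
  0   T   F   F   F   F   F   F   F   F   F   F   F   F   F   F
  1   T   F   F   F   F   T   F   F   F   F   F   F   F   F   F
  2   T   T   F   F   F   T   T   F   F   F   F   F   F   F   F
  3   T   T   F   F   F   T   T   T   T   F   F   F   T   T   F
  4   T   T   F   F   F   T   T   T   T   F   F   F   T   T   T
  5   T   T   T   F   F   T   T   T   T   T   F   F   T   T   T
  6   T   T   T   F   F   T   T   T   T   T   F   F   T   T   T

11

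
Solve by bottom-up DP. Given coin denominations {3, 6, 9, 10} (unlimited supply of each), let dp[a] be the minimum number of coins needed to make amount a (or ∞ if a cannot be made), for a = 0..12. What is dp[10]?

1

 a  0  1  2  3  4  5  6  7  8  9 10 11 12
dp  0  -  -  1  -  -  1  -  -  1  1  -  2
(- denotes ∞ / unreachable)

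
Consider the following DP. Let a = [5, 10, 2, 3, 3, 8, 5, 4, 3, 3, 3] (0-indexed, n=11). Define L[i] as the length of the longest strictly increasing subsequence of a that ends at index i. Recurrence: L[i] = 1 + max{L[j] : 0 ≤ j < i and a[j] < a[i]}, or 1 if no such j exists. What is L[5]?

3

   i    0    1    2    3    4    5    6    7    8    9   10
a[i]    5   10    2    3    3    8    5    4    3    3    3
L[i]    1    2    1    2    2    3    3    3    2    2    2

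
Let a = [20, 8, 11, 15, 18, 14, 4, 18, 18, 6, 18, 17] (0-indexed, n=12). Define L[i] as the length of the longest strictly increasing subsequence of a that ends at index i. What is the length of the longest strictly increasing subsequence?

4

   i    0    1    2    3    4    5    6    7    8    9   10   11
a[i]   20    8   11   15   18   14    4   18   18    6   18   17
L[i]    1    1    2    3    4    3    1    4    4    2    4    4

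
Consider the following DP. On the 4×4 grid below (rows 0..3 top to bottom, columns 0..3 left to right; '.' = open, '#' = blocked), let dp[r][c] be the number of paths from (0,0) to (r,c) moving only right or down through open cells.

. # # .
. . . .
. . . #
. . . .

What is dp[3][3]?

r\c   0   1   2   3
  0   1   0   0   0
  1   1   1   1   1
  2   1   2   3   0
  3   1   3   6   6

6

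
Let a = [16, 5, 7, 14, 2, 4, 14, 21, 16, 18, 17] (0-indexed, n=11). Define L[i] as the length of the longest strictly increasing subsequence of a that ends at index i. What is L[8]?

4

   i    0    1    2    3    4    5    6    7    8    9   10
a[i]   16    5    7   14    2    4   14   21   16   18   17
L[i]    1    1    2    3    1    2    3    4    4    5    5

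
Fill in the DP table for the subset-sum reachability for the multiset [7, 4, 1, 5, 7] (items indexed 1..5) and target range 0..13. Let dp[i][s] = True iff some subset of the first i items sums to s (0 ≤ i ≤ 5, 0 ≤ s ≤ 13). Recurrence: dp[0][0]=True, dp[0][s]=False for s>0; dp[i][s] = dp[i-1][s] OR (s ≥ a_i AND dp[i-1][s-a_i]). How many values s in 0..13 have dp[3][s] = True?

8

i\s   0   1   2   3   4   5   6   7   8   9  10  11  12  13
  0   T   F   F   F   F   F   F   F   F   F   F   F   F   F
  1   T   F   F   F   F   F   F   T   F   F   F   F   F   F
  2   T   F   F   F   T   F   F   T   F   F   F   T   F   F
  3   T   T   F   F   T   T   F   T   T   F   F   T   T   F
  4   T   T   F   F   T   T   T   T   T   T   T   T   T   T
  5   T   T   F   F   T   T   T   T   T   T   T   T   T   T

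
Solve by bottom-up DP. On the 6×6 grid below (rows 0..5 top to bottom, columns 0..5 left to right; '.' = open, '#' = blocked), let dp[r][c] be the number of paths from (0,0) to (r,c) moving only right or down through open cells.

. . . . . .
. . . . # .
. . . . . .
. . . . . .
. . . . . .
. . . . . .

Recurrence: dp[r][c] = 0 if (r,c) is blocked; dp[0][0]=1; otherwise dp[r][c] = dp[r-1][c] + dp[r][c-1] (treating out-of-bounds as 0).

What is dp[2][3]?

r\c   0   1   2   3   4   5
  0   1   1   1   1   1   1
  1   1   2   3   4   0   1
  2   1   3   6  10  10  11
  3   1   4  10  20  30  41
  4   1   5  15  35  65 106
  5   1   6  21  56 121 227

10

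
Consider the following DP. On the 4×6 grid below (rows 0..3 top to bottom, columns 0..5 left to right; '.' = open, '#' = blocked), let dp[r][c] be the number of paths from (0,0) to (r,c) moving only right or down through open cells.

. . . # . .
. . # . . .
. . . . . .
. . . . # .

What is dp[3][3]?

10

r\c   0   1   2   3   4   5
  0   1   1   1   0   0   0
  1   1   2   0   0   0   0
  2   1   3   3   3   3   3
  3   1   4   7  10   0   3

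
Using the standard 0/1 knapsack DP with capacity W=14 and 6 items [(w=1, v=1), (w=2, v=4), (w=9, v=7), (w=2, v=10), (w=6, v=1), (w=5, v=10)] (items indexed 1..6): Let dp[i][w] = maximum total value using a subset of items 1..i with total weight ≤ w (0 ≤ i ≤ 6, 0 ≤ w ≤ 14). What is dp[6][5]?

15

i\w   0   1   2   3   4   5   6   7   8   9  10  11  12  13  14
  0   0   0   0   0   0   0   0   0   0   0   0   0   0   0   0
  1   0   1   1   1   1   1   1   1   1   1   1   1   1   1   1
  2   0   1   4   5   5   5   5   5   5   5   5   5   5   5   5
  3   0   1   4   5   5   5   5   5   5   7   8  11  12  12  12
  4   0   1  10  11  14  15  15  15  15  15  15  17  18  21  22
  5   0   1  10  11  14  15  15  15  15  15  15  17  18  21  22
  6   0   1  10  11  14  15  15  20  21  24  25  25  25  25  25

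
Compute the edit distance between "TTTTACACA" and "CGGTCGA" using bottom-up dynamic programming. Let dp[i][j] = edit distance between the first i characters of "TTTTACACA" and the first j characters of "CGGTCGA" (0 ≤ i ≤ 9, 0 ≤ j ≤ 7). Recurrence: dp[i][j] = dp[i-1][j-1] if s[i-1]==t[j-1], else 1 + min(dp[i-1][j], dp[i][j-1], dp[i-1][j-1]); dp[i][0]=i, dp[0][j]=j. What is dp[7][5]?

5

   ''  C  G  G  T  C  G  A
''  0  1  2  3  4  5  6  7
 T  1  1  2  3  3  4  5  6
 T  2  2  2  3  3  4  5  6
 T  3  3  3  3  3  4  5  6
 T  4  4  4  4  3  4  5  6
 A  5  5  5  5  4  4  5  5
 C  6  5  6  6  5  4  5  6
 A  7  6  6  7  6  5  5  5
 C  8  7  7  7  7  6  6  6
 A  9  8  8  8  8  7  7  6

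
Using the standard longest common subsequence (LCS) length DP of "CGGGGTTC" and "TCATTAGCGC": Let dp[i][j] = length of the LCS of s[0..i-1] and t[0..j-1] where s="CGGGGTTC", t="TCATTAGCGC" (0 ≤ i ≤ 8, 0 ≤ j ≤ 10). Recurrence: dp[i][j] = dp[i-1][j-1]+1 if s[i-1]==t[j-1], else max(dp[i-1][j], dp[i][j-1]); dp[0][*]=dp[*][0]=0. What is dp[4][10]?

   ''  T  C  A  T  T  A  G  C  G  C
''  0  0  0  0  0  0  0  0  0  0  0
 C  0  0  1  1  1  1  1  1  1  1  1
 G  0  0  1  1  1  1  1  2  2  2  2
 G  0  0  1  1  1  1  1  2  2  3  3
 G  0  0  1  1  1  1  1  2  2  3  3
 G  0  0  1  1  1  1  1  2  2  3  3
 T  0  1  1  1  2  2  2  2  2  3  3
 T  0  1  1  1  2  3  3  3  3  3  3
 C  0  1  2  2  2  3  3  3  4  4  4

3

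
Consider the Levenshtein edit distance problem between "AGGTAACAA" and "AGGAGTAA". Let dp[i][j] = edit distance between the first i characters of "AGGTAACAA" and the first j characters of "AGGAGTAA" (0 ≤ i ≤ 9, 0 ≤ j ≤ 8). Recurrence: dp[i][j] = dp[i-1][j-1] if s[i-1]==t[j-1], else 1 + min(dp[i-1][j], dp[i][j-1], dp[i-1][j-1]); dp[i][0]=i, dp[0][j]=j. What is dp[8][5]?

   ''  A  G  G  A  G  T  A  A
''  0  1  2  3  4  5  6  7  8
 A  1  0  1  2  3  4  5  6  7
 G  2  1  0  1  2  3  4  5  6
 G  3  2  1  0  1  2  3  4  5
 T  4  3  2  1  1  2  2  3  4
 A  5  4  3  2  1  2  3  2  3
 A  6  5  4  3  2  2  3  3  2
 C  7  6  5  4  3  3  3  4  3
 A  8  7  6  5  4  4  4  3  4
 A  9  8  7  6  5  5  5  4  3

4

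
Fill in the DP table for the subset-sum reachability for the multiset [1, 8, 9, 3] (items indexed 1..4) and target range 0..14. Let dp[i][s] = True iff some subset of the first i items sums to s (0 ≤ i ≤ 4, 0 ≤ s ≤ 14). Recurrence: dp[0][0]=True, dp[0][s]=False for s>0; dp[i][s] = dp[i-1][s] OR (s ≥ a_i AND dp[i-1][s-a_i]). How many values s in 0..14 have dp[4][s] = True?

i\s   0   1   2   3   4   5   6   7   8   9  10  11  12  13  14
  0   T   F   F   F   F   F   F   F   F   F   F   F   F   F   F
  1   T   T   F   F   F   F   F   F   F   F   F   F   F   F   F
  2   T   T   F   F   F   F   F   F   T   T   F   F   F   F   F
  3   T   T   F   F   F   F   F   F   T   T   T   F   F   F   F
  4   T   T   F   T   T   F   F   F   T   T   T   T   T   T   F

10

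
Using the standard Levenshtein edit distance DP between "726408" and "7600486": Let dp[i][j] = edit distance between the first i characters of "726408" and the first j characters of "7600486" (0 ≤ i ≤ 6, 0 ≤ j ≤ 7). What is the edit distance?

   ''  7  6  0  0  4  8  6
''  0  1  2  3  4  5  6  7
 7  1  0  1  2  3  4  5  6
 2  2  1  1  2  3  4  5  6
 6  3  2  1  2  3  4  5  5
 4  4  3  2  2  3  3  4  5
 0  5  4  3  2  2  3  4  5
 8  6  5  4  3  3  3  3  4

4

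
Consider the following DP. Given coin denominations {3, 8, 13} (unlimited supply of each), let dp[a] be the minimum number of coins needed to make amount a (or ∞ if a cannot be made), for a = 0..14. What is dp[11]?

2

 a  0  1  2  3  4  5  6  7  8  9 10 11 12 13 14
dp  0  -  -  1  -  -  2  -  1  3  -  2  4  1  3
(- denotes ∞ / unreachable)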